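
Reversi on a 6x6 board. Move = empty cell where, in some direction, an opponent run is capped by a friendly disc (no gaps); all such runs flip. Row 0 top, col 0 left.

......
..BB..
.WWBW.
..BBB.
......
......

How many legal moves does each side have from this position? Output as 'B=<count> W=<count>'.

Answer: B=9 W=6

Derivation:
-- B to move --
(1,0): flips 1 -> legal
(1,1): flips 1 -> legal
(1,4): flips 1 -> legal
(1,5): flips 1 -> legal
(2,0): flips 2 -> legal
(2,5): flips 1 -> legal
(3,0): flips 1 -> legal
(3,1): flips 1 -> legal
(3,5): flips 1 -> legal
B mobility = 9
-- W to move --
(0,1): no bracket -> illegal
(0,2): flips 2 -> legal
(0,3): flips 1 -> legal
(0,4): flips 1 -> legal
(1,1): no bracket -> illegal
(1,4): no bracket -> illegal
(2,5): no bracket -> illegal
(3,1): no bracket -> illegal
(3,5): no bracket -> illegal
(4,1): no bracket -> illegal
(4,2): flips 2 -> legal
(4,3): flips 1 -> legal
(4,4): flips 2 -> legal
(4,5): no bracket -> illegal
W mobility = 6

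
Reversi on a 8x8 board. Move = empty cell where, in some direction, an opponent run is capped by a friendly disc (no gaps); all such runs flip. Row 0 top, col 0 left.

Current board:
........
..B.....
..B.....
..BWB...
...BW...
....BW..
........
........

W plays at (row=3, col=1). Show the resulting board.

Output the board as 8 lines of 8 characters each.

Place W at (3,1); scan 8 dirs for brackets.
Dir NW: first cell '.' (not opp) -> no flip
Dir N: first cell '.' (not opp) -> no flip
Dir NE: opp run (2,2), next='.' -> no flip
Dir W: first cell '.' (not opp) -> no flip
Dir E: opp run (3,2) capped by W -> flip
Dir SW: first cell '.' (not opp) -> no flip
Dir S: first cell '.' (not opp) -> no flip
Dir SE: first cell '.' (not opp) -> no flip
All flips: (3,2)

Answer: ........
..B.....
..B.....
.WWWB...
...BW...
....BW..
........
........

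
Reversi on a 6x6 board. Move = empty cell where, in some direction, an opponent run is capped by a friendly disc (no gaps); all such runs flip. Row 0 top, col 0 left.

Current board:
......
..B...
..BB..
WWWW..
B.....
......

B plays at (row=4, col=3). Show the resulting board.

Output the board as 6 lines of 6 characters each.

Answer: ......
..B...
..BB..
WWWB..
B..B..
......

Derivation:
Place B at (4,3); scan 8 dirs for brackets.
Dir NW: opp run (3,2), next='.' -> no flip
Dir N: opp run (3,3) capped by B -> flip
Dir NE: first cell '.' (not opp) -> no flip
Dir W: first cell '.' (not opp) -> no flip
Dir E: first cell '.' (not opp) -> no flip
Dir SW: first cell '.' (not opp) -> no flip
Dir S: first cell '.' (not opp) -> no flip
Dir SE: first cell '.' (not opp) -> no flip
All flips: (3,3)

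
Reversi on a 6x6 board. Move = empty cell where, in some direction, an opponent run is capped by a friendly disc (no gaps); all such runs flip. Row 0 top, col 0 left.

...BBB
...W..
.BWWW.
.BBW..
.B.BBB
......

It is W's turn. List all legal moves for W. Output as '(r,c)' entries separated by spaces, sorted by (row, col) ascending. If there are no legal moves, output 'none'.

(0,2): no bracket -> illegal
(1,0): no bracket -> illegal
(1,1): no bracket -> illegal
(1,2): no bracket -> illegal
(1,4): no bracket -> illegal
(1,5): no bracket -> illegal
(2,0): flips 1 -> legal
(3,0): flips 2 -> legal
(3,4): no bracket -> illegal
(3,5): no bracket -> illegal
(4,0): flips 1 -> legal
(4,2): flips 1 -> legal
(5,0): flips 2 -> legal
(5,1): no bracket -> illegal
(5,2): no bracket -> illegal
(5,3): flips 1 -> legal
(5,4): no bracket -> illegal
(5,5): flips 1 -> legal

Answer: (2,0) (3,0) (4,0) (4,2) (5,0) (5,3) (5,5)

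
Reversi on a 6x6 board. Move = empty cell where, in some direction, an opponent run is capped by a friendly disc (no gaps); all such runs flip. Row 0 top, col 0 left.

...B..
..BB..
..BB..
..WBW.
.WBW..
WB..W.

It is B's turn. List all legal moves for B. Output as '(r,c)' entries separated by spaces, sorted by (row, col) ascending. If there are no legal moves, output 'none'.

(2,1): no bracket -> illegal
(2,4): no bracket -> illegal
(2,5): no bracket -> illegal
(3,0): no bracket -> illegal
(3,1): flips 2 -> legal
(3,5): flips 1 -> legal
(4,0): flips 1 -> legal
(4,4): flips 1 -> legal
(4,5): flips 1 -> legal
(5,2): no bracket -> illegal
(5,3): flips 1 -> legal
(5,5): no bracket -> illegal

Answer: (3,1) (3,5) (4,0) (4,4) (4,5) (5,3)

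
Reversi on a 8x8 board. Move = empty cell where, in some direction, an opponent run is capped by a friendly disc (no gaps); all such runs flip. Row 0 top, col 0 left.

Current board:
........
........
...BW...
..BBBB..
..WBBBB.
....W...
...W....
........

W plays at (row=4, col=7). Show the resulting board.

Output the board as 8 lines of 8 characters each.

Place W at (4,7); scan 8 dirs for brackets.
Dir NW: first cell '.' (not opp) -> no flip
Dir N: first cell '.' (not opp) -> no flip
Dir NE: edge -> no flip
Dir W: opp run (4,6) (4,5) (4,4) (4,3) capped by W -> flip
Dir E: edge -> no flip
Dir SW: first cell '.' (not opp) -> no flip
Dir S: first cell '.' (not opp) -> no flip
Dir SE: edge -> no flip
All flips: (4,3) (4,4) (4,5) (4,6)

Answer: ........
........
...BW...
..BBBB..
..WWWWWW
....W...
...W....
........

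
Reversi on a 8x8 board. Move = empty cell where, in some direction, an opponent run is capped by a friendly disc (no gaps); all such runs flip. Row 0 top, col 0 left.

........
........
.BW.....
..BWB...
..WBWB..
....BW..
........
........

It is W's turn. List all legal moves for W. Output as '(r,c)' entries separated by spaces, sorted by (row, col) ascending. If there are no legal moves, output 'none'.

(1,0): no bracket -> illegal
(1,1): no bracket -> illegal
(1,2): no bracket -> illegal
(2,0): flips 1 -> legal
(2,3): no bracket -> illegal
(2,4): flips 1 -> legal
(2,5): no bracket -> illegal
(3,0): no bracket -> illegal
(3,1): flips 1 -> legal
(3,5): flips 2 -> legal
(3,6): no bracket -> illegal
(4,1): no bracket -> illegal
(4,6): flips 1 -> legal
(5,2): no bracket -> illegal
(5,3): flips 2 -> legal
(5,6): no bracket -> illegal
(6,3): no bracket -> illegal
(6,4): flips 1 -> legal
(6,5): no bracket -> illegal

Answer: (2,0) (2,4) (3,1) (3,5) (4,6) (5,3) (6,4)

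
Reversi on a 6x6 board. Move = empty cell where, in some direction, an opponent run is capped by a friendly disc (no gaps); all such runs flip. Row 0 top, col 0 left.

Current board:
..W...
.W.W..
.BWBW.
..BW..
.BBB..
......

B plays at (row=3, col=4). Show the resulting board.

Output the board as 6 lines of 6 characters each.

Answer: ..W...
.W.W..
.BWBW.
..BBB.
.BBB..
......

Derivation:
Place B at (3,4); scan 8 dirs for brackets.
Dir NW: first cell 'B' (not opp) -> no flip
Dir N: opp run (2,4), next='.' -> no flip
Dir NE: first cell '.' (not opp) -> no flip
Dir W: opp run (3,3) capped by B -> flip
Dir E: first cell '.' (not opp) -> no flip
Dir SW: first cell 'B' (not opp) -> no flip
Dir S: first cell '.' (not opp) -> no flip
Dir SE: first cell '.' (not opp) -> no flip
All flips: (3,3)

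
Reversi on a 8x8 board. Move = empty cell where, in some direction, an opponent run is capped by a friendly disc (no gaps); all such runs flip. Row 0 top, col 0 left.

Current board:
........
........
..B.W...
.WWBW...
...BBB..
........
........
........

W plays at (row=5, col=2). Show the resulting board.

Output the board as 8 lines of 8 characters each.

Place W at (5,2); scan 8 dirs for brackets.
Dir NW: first cell '.' (not opp) -> no flip
Dir N: first cell '.' (not opp) -> no flip
Dir NE: opp run (4,3) capped by W -> flip
Dir W: first cell '.' (not opp) -> no flip
Dir E: first cell '.' (not opp) -> no flip
Dir SW: first cell '.' (not opp) -> no flip
Dir S: first cell '.' (not opp) -> no flip
Dir SE: first cell '.' (not opp) -> no flip
All flips: (4,3)

Answer: ........
........
..B.W...
.WWBW...
...WBB..
..W.....
........
........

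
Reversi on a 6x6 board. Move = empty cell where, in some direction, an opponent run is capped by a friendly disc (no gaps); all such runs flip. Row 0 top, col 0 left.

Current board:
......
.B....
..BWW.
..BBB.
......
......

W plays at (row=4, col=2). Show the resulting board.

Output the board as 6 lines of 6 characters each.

Answer: ......
.B....
..BWW.
..BWB.
..W...
......

Derivation:
Place W at (4,2); scan 8 dirs for brackets.
Dir NW: first cell '.' (not opp) -> no flip
Dir N: opp run (3,2) (2,2), next='.' -> no flip
Dir NE: opp run (3,3) capped by W -> flip
Dir W: first cell '.' (not opp) -> no flip
Dir E: first cell '.' (not opp) -> no flip
Dir SW: first cell '.' (not opp) -> no flip
Dir S: first cell '.' (not opp) -> no flip
Dir SE: first cell '.' (not opp) -> no flip
All flips: (3,3)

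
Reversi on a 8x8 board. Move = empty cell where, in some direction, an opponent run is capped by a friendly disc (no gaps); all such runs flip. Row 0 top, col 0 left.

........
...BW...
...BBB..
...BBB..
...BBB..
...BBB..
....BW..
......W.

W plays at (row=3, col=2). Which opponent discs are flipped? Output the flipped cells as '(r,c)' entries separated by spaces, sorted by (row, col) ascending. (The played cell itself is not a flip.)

Answer: (2,3) (4,3) (5,4)

Derivation:
Dir NW: first cell '.' (not opp) -> no flip
Dir N: first cell '.' (not opp) -> no flip
Dir NE: opp run (2,3) capped by W -> flip
Dir W: first cell '.' (not opp) -> no flip
Dir E: opp run (3,3) (3,4) (3,5), next='.' -> no flip
Dir SW: first cell '.' (not opp) -> no flip
Dir S: first cell '.' (not opp) -> no flip
Dir SE: opp run (4,3) (5,4) capped by W -> flip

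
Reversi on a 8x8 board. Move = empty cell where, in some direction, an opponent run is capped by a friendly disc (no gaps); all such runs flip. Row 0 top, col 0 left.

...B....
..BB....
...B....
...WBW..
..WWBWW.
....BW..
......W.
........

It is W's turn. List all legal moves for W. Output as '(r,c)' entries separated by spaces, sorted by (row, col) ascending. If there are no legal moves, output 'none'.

Answer: (0,1) (2,5) (5,3) (6,3) (6,5)

Derivation:
(0,1): flips 3 -> legal
(0,2): no bracket -> illegal
(0,4): no bracket -> illegal
(1,1): no bracket -> illegal
(1,4): no bracket -> illegal
(2,1): no bracket -> illegal
(2,2): no bracket -> illegal
(2,4): no bracket -> illegal
(2,5): flips 1 -> legal
(3,2): no bracket -> illegal
(5,3): flips 2 -> legal
(6,3): flips 1 -> legal
(6,4): no bracket -> illegal
(6,5): flips 1 -> legal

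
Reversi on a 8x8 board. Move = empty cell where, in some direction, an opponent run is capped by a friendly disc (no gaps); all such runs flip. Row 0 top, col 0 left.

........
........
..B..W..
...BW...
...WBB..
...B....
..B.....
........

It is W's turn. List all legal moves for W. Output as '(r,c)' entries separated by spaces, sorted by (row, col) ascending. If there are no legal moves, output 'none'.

Answer: (2,3) (3,2) (4,6) (5,4) (5,6) (6,3)

Derivation:
(1,1): no bracket -> illegal
(1,2): no bracket -> illegal
(1,3): no bracket -> illegal
(2,1): no bracket -> illegal
(2,3): flips 1 -> legal
(2,4): no bracket -> illegal
(3,1): no bracket -> illegal
(3,2): flips 1 -> legal
(3,5): no bracket -> illegal
(3,6): no bracket -> illegal
(4,2): no bracket -> illegal
(4,6): flips 2 -> legal
(5,1): no bracket -> illegal
(5,2): no bracket -> illegal
(5,4): flips 1 -> legal
(5,5): no bracket -> illegal
(5,6): flips 1 -> legal
(6,1): no bracket -> illegal
(6,3): flips 1 -> legal
(6,4): no bracket -> illegal
(7,1): no bracket -> illegal
(7,2): no bracket -> illegal
(7,3): no bracket -> illegal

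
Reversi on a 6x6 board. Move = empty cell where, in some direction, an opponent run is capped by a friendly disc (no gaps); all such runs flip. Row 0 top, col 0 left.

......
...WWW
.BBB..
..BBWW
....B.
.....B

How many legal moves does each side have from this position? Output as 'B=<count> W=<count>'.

Answer: B=5 W=6

Derivation:
-- B to move --
(0,2): no bracket -> illegal
(0,3): flips 1 -> legal
(0,4): flips 1 -> legal
(0,5): flips 1 -> legal
(1,2): no bracket -> illegal
(2,4): flips 1 -> legal
(2,5): no bracket -> illegal
(4,3): no bracket -> illegal
(4,5): flips 1 -> legal
B mobility = 5
-- W to move --
(1,0): no bracket -> illegal
(1,1): no bracket -> illegal
(1,2): flips 1 -> legal
(2,0): no bracket -> illegal
(2,4): no bracket -> illegal
(3,0): no bracket -> illegal
(3,1): flips 3 -> legal
(4,1): flips 2 -> legal
(4,2): no bracket -> illegal
(4,3): flips 2 -> legal
(4,5): no bracket -> illegal
(5,3): flips 1 -> legal
(5,4): flips 1 -> legal
W mobility = 6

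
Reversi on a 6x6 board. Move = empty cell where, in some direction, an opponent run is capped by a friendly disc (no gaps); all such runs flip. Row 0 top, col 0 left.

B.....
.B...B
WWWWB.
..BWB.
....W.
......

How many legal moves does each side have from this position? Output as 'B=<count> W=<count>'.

-- B to move --
(1,0): flips 1 -> legal
(1,2): flips 2 -> legal
(1,3): no bracket -> illegal
(1,4): flips 1 -> legal
(3,0): no bracket -> illegal
(3,1): flips 1 -> legal
(3,5): no bracket -> illegal
(4,2): flips 1 -> legal
(4,3): no bracket -> illegal
(4,5): no bracket -> illegal
(5,3): no bracket -> illegal
(5,4): flips 1 -> legal
(5,5): flips 3 -> legal
B mobility = 7
-- W to move --
(0,1): flips 1 -> legal
(0,2): flips 1 -> legal
(0,4): no bracket -> illegal
(0,5): no bracket -> illegal
(1,0): no bracket -> illegal
(1,2): no bracket -> illegal
(1,3): no bracket -> illegal
(1,4): flips 2 -> legal
(2,5): flips 1 -> legal
(3,1): flips 1 -> legal
(3,5): flips 1 -> legal
(4,1): flips 1 -> legal
(4,2): flips 1 -> legal
(4,3): flips 1 -> legal
(4,5): flips 1 -> legal
W mobility = 10

Answer: B=7 W=10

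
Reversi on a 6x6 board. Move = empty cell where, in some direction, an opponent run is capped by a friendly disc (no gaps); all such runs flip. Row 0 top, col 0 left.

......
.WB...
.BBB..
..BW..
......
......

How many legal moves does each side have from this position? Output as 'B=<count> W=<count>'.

Answer: B=6 W=2

Derivation:
-- B to move --
(0,0): flips 1 -> legal
(0,1): flips 1 -> legal
(0,2): no bracket -> illegal
(1,0): flips 1 -> legal
(2,0): no bracket -> illegal
(2,4): no bracket -> illegal
(3,4): flips 1 -> legal
(4,2): no bracket -> illegal
(4,3): flips 1 -> legal
(4,4): flips 1 -> legal
B mobility = 6
-- W to move --
(0,1): no bracket -> illegal
(0,2): no bracket -> illegal
(0,3): no bracket -> illegal
(1,0): no bracket -> illegal
(1,3): flips 2 -> legal
(1,4): no bracket -> illegal
(2,0): no bracket -> illegal
(2,4): no bracket -> illegal
(3,0): no bracket -> illegal
(3,1): flips 2 -> legal
(3,4): no bracket -> illegal
(4,1): no bracket -> illegal
(4,2): no bracket -> illegal
(4,3): no bracket -> illegal
W mobility = 2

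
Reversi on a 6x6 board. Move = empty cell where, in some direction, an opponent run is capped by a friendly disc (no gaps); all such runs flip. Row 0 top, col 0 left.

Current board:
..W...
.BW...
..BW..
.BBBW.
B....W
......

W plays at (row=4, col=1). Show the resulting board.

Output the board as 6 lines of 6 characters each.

Answer: ..W...
.BW...
..BW..
.BWBW.
BW...W
......

Derivation:
Place W at (4,1); scan 8 dirs for brackets.
Dir NW: first cell '.' (not opp) -> no flip
Dir N: opp run (3,1), next='.' -> no flip
Dir NE: opp run (3,2) capped by W -> flip
Dir W: opp run (4,0), next=edge -> no flip
Dir E: first cell '.' (not opp) -> no flip
Dir SW: first cell '.' (not opp) -> no flip
Dir S: first cell '.' (not opp) -> no flip
Dir SE: first cell '.' (not opp) -> no flip
All flips: (3,2)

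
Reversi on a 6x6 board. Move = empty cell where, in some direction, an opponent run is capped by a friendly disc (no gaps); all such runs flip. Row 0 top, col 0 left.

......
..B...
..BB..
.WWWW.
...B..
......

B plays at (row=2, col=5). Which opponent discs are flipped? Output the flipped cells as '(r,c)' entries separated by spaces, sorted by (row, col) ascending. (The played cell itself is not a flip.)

Answer: (3,4)

Derivation:
Dir NW: first cell '.' (not opp) -> no flip
Dir N: first cell '.' (not opp) -> no flip
Dir NE: edge -> no flip
Dir W: first cell '.' (not opp) -> no flip
Dir E: edge -> no flip
Dir SW: opp run (3,4) capped by B -> flip
Dir S: first cell '.' (not opp) -> no flip
Dir SE: edge -> no flip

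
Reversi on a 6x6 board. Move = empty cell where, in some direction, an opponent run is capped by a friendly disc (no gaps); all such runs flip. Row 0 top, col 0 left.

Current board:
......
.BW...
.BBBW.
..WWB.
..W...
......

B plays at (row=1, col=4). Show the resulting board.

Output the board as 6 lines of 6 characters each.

Place B at (1,4); scan 8 dirs for brackets.
Dir NW: first cell '.' (not opp) -> no flip
Dir N: first cell '.' (not opp) -> no flip
Dir NE: first cell '.' (not opp) -> no flip
Dir W: first cell '.' (not opp) -> no flip
Dir E: first cell '.' (not opp) -> no flip
Dir SW: first cell 'B' (not opp) -> no flip
Dir S: opp run (2,4) capped by B -> flip
Dir SE: first cell '.' (not opp) -> no flip
All flips: (2,4)

Answer: ......
.BW.B.
.BBBB.
..WWB.
..W...
......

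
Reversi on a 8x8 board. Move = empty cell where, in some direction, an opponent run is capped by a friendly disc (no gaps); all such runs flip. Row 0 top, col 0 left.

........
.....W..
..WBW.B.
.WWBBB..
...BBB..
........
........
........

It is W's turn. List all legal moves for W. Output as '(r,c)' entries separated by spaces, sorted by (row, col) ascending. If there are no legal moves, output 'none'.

Answer: (1,4) (3,6) (3,7) (4,2) (4,6) (5,4) (5,5)

Derivation:
(1,2): no bracket -> illegal
(1,3): no bracket -> illegal
(1,4): flips 1 -> legal
(1,6): no bracket -> illegal
(1,7): no bracket -> illegal
(2,5): no bracket -> illegal
(2,7): no bracket -> illegal
(3,6): flips 3 -> legal
(3,7): flips 1 -> legal
(4,2): flips 1 -> legal
(4,6): flips 1 -> legal
(5,2): no bracket -> illegal
(5,3): no bracket -> illegal
(5,4): flips 3 -> legal
(5,5): flips 2 -> legal
(5,6): no bracket -> illegal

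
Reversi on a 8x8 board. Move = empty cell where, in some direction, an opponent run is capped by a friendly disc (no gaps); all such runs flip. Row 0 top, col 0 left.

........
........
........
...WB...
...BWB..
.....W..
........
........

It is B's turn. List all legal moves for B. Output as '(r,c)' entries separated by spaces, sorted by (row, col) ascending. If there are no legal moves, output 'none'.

Answer: (2,3) (3,2) (5,4) (6,5)

Derivation:
(2,2): no bracket -> illegal
(2,3): flips 1 -> legal
(2,4): no bracket -> illegal
(3,2): flips 1 -> legal
(3,5): no bracket -> illegal
(4,2): no bracket -> illegal
(4,6): no bracket -> illegal
(5,3): no bracket -> illegal
(5,4): flips 1 -> legal
(5,6): no bracket -> illegal
(6,4): no bracket -> illegal
(6,5): flips 1 -> legal
(6,6): no bracket -> illegal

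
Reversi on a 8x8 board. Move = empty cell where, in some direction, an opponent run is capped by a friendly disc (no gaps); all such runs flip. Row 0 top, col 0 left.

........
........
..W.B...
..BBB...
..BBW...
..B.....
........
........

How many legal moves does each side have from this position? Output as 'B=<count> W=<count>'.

-- B to move --
(1,1): flips 1 -> legal
(1,2): flips 1 -> legal
(1,3): no bracket -> illegal
(2,1): no bracket -> illegal
(2,3): no bracket -> illegal
(3,1): no bracket -> illegal
(3,5): no bracket -> illegal
(4,5): flips 1 -> legal
(5,3): no bracket -> illegal
(5,4): flips 1 -> legal
(5,5): flips 1 -> legal
B mobility = 5
-- W to move --
(1,3): no bracket -> illegal
(1,4): flips 2 -> legal
(1,5): no bracket -> illegal
(2,1): no bracket -> illegal
(2,3): no bracket -> illegal
(2,5): no bracket -> illegal
(3,1): no bracket -> illegal
(3,5): no bracket -> illegal
(4,1): flips 2 -> legal
(4,5): no bracket -> illegal
(5,1): no bracket -> illegal
(5,3): no bracket -> illegal
(5,4): no bracket -> illegal
(6,1): no bracket -> illegal
(6,2): flips 3 -> legal
(6,3): no bracket -> illegal
W mobility = 3

Answer: B=5 W=3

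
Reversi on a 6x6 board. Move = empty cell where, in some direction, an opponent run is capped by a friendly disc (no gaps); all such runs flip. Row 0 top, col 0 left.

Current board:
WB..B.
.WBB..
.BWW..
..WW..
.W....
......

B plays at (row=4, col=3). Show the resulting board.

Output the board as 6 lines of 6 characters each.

Answer: WB..B.
.WBB..
.BWB..
..BB..
.W.B..
......

Derivation:
Place B at (4,3); scan 8 dirs for brackets.
Dir NW: opp run (3,2) capped by B -> flip
Dir N: opp run (3,3) (2,3) capped by B -> flip
Dir NE: first cell '.' (not opp) -> no flip
Dir W: first cell '.' (not opp) -> no flip
Dir E: first cell '.' (not opp) -> no flip
Dir SW: first cell '.' (not opp) -> no flip
Dir S: first cell '.' (not opp) -> no flip
Dir SE: first cell '.' (not opp) -> no flip
All flips: (2,3) (3,2) (3,3)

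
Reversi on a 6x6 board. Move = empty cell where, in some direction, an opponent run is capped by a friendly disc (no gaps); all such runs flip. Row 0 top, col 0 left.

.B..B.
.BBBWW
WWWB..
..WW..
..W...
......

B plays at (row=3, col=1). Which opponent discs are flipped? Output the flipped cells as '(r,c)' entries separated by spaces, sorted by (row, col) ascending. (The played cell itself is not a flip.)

Answer: (2,1) (2,2)

Derivation:
Dir NW: opp run (2,0), next=edge -> no flip
Dir N: opp run (2,1) capped by B -> flip
Dir NE: opp run (2,2) capped by B -> flip
Dir W: first cell '.' (not opp) -> no flip
Dir E: opp run (3,2) (3,3), next='.' -> no flip
Dir SW: first cell '.' (not opp) -> no flip
Dir S: first cell '.' (not opp) -> no flip
Dir SE: opp run (4,2), next='.' -> no flip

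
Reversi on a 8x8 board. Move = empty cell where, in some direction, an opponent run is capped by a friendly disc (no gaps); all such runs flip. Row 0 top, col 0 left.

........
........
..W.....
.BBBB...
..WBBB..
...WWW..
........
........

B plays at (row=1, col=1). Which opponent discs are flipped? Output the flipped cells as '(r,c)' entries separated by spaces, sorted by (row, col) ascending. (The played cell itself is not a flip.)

Dir NW: first cell '.' (not opp) -> no flip
Dir N: first cell '.' (not opp) -> no flip
Dir NE: first cell '.' (not opp) -> no flip
Dir W: first cell '.' (not opp) -> no flip
Dir E: first cell '.' (not opp) -> no flip
Dir SW: first cell '.' (not opp) -> no flip
Dir S: first cell '.' (not opp) -> no flip
Dir SE: opp run (2,2) capped by B -> flip

Answer: (2,2)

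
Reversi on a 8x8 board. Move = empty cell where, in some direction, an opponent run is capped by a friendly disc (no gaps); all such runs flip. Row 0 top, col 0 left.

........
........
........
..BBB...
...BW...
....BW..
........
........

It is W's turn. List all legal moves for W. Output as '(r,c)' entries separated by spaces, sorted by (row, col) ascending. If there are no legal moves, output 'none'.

Answer: (2,2) (2,4) (4,2) (5,3) (6,4)

Derivation:
(2,1): no bracket -> illegal
(2,2): flips 1 -> legal
(2,3): no bracket -> illegal
(2,4): flips 1 -> legal
(2,5): no bracket -> illegal
(3,1): no bracket -> illegal
(3,5): no bracket -> illegal
(4,1): no bracket -> illegal
(4,2): flips 1 -> legal
(4,5): no bracket -> illegal
(5,2): no bracket -> illegal
(5,3): flips 1 -> legal
(6,3): no bracket -> illegal
(6,4): flips 1 -> legal
(6,5): no bracket -> illegal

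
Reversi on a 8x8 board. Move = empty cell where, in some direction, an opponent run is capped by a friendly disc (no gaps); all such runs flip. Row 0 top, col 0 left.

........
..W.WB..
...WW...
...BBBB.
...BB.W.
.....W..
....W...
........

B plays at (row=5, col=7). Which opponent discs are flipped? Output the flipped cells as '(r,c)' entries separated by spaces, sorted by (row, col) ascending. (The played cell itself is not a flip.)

Answer: (4,6)

Derivation:
Dir NW: opp run (4,6) capped by B -> flip
Dir N: first cell '.' (not opp) -> no flip
Dir NE: edge -> no flip
Dir W: first cell '.' (not opp) -> no flip
Dir E: edge -> no flip
Dir SW: first cell '.' (not opp) -> no flip
Dir S: first cell '.' (not opp) -> no flip
Dir SE: edge -> no flip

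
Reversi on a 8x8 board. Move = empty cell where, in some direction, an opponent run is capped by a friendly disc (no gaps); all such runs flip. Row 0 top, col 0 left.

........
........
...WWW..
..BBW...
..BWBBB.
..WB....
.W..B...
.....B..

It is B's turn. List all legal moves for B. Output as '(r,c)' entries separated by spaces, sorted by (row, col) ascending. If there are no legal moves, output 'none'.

Answer: (1,2) (1,3) (1,4) (1,5) (3,5) (5,1) (5,4) (6,2)

Derivation:
(1,2): flips 2 -> legal
(1,3): flips 1 -> legal
(1,4): flips 3 -> legal
(1,5): flips 1 -> legal
(1,6): no bracket -> illegal
(2,2): no bracket -> illegal
(2,6): no bracket -> illegal
(3,5): flips 1 -> legal
(3,6): no bracket -> illegal
(4,1): no bracket -> illegal
(5,0): no bracket -> illegal
(5,1): flips 1 -> legal
(5,4): flips 1 -> legal
(6,0): no bracket -> illegal
(6,2): flips 1 -> legal
(6,3): no bracket -> illegal
(7,0): no bracket -> illegal
(7,1): no bracket -> illegal
(7,2): no bracket -> illegal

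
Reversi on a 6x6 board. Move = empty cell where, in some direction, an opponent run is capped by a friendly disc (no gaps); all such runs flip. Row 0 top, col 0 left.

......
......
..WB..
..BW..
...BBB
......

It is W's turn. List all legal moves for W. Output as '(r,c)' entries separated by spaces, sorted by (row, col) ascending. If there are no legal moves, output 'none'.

Answer: (1,3) (2,4) (3,1) (4,2) (5,3) (5,5)

Derivation:
(1,2): no bracket -> illegal
(1,3): flips 1 -> legal
(1,4): no bracket -> illegal
(2,1): no bracket -> illegal
(2,4): flips 1 -> legal
(3,1): flips 1 -> legal
(3,4): no bracket -> illegal
(3,5): no bracket -> illegal
(4,1): no bracket -> illegal
(4,2): flips 1 -> legal
(5,2): no bracket -> illegal
(5,3): flips 1 -> legal
(5,4): no bracket -> illegal
(5,5): flips 1 -> legal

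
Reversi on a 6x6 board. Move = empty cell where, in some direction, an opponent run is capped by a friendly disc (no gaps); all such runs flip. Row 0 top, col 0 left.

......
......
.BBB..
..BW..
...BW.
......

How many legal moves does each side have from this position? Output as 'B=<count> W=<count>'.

-- B to move --
(2,4): no bracket -> illegal
(3,4): flips 1 -> legal
(3,5): no bracket -> illegal
(4,2): no bracket -> illegal
(4,5): flips 1 -> legal
(5,3): no bracket -> illegal
(5,4): no bracket -> illegal
(5,5): flips 2 -> legal
B mobility = 3
-- W to move --
(1,0): no bracket -> illegal
(1,1): flips 1 -> legal
(1,2): no bracket -> illegal
(1,3): flips 1 -> legal
(1,4): no bracket -> illegal
(2,0): no bracket -> illegal
(2,4): no bracket -> illegal
(3,0): no bracket -> illegal
(3,1): flips 1 -> legal
(3,4): no bracket -> illegal
(4,1): no bracket -> illegal
(4,2): flips 1 -> legal
(5,2): no bracket -> illegal
(5,3): flips 1 -> legal
(5,4): no bracket -> illegal
W mobility = 5

Answer: B=3 W=5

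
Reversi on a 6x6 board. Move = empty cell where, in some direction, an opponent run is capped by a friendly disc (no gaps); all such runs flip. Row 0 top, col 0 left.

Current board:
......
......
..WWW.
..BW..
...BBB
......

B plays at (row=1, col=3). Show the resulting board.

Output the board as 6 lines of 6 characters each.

Answer: ......
...B..
..WBW.
..BB..
...BBB
......

Derivation:
Place B at (1,3); scan 8 dirs for brackets.
Dir NW: first cell '.' (not opp) -> no flip
Dir N: first cell '.' (not opp) -> no flip
Dir NE: first cell '.' (not opp) -> no flip
Dir W: first cell '.' (not opp) -> no flip
Dir E: first cell '.' (not opp) -> no flip
Dir SW: opp run (2,2), next='.' -> no flip
Dir S: opp run (2,3) (3,3) capped by B -> flip
Dir SE: opp run (2,4), next='.' -> no flip
All flips: (2,3) (3,3)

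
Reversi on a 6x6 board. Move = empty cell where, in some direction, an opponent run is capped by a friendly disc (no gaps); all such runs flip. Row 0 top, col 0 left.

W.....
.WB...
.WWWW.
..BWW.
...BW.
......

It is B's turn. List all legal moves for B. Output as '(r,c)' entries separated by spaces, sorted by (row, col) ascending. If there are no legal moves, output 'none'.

Answer: (1,0) (1,3) (1,4) (2,5) (3,0) (3,5) (4,5)

Derivation:
(0,1): no bracket -> illegal
(0,2): no bracket -> illegal
(1,0): flips 2 -> legal
(1,3): flips 2 -> legal
(1,4): flips 1 -> legal
(1,5): no bracket -> illegal
(2,0): no bracket -> illegal
(2,5): flips 1 -> legal
(3,0): flips 1 -> legal
(3,1): no bracket -> illegal
(3,5): flips 2 -> legal
(4,2): no bracket -> illegal
(4,5): flips 3 -> legal
(5,3): no bracket -> illegal
(5,4): no bracket -> illegal
(5,5): no bracket -> illegal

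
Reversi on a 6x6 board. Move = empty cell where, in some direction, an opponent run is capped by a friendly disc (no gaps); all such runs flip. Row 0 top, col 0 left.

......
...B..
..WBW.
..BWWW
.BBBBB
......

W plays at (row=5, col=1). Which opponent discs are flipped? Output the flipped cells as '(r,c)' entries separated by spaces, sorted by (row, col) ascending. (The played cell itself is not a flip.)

Dir NW: first cell '.' (not opp) -> no flip
Dir N: opp run (4,1), next='.' -> no flip
Dir NE: opp run (4,2) capped by W -> flip
Dir W: first cell '.' (not opp) -> no flip
Dir E: first cell '.' (not opp) -> no flip
Dir SW: edge -> no flip
Dir S: edge -> no flip
Dir SE: edge -> no flip

Answer: (4,2)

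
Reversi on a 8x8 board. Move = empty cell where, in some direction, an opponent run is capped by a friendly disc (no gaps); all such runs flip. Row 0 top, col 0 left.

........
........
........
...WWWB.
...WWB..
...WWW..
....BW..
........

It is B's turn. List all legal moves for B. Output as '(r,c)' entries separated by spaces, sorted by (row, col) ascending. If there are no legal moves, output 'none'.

Answer: (2,3) (2,4) (2,5) (3,2) (4,2) (4,6) (6,3) (6,6) (7,5)

Derivation:
(2,2): no bracket -> illegal
(2,3): flips 1 -> legal
(2,4): flips 3 -> legal
(2,5): flips 1 -> legal
(2,6): no bracket -> illegal
(3,2): flips 3 -> legal
(4,2): flips 3 -> legal
(4,6): flips 1 -> legal
(5,2): no bracket -> illegal
(5,6): no bracket -> illegal
(6,2): no bracket -> illegal
(6,3): flips 1 -> legal
(6,6): flips 1 -> legal
(7,4): no bracket -> illegal
(7,5): flips 2 -> legal
(7,6): no bracket -> illegal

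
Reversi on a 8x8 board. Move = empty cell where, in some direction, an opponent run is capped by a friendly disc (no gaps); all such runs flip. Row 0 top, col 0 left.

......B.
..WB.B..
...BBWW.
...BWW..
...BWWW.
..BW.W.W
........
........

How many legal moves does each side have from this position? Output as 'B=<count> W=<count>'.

-- B to move --
(0,1): flips 1 -> legal
(0,2): no bracket -> illegal
(0,3): no bracket -> illegal
(1,1): flips 1 -> legal
(1,4): no bracket -> illegal
(1,6): flips 2 -> legal
(1,7): no bracket -> illegal
(2,1): no bracket -> illegal
(2,2): no bracket -> illegal
(2,7): flips 2 -> legal
(3,6): flips 2 -> legal
(3,7): flips 1 -> legal
(4,2): no bracket -> illegal
(4,7): flips 3 -> legal
(5,4): flips 3 -> legal
(5,6): flips 2 -> legal
(6,2): no bracket -> illegal
(6,3): flips 1 -> legal
(6,4): no bracket -> illegal
(6,5): flips 4 -> legal
(6,6): flips 2 -> legal
(6,7): no bracket -> illegal
B mobility = 12
-- W to move --
(0,2): flips 2 -> legal
(0,3): flips 4 -> legal
(0,4): flips 1 -> legal
(0,5): flips 1 -> legal
(0,7): no bracket -> illegal
(1,4): flips 2 -> legal
(1,6): no bracket -> illegal
(1,7): no bracket -> illegal
(2,2): flips 3 -> legal
(3,2): flips 1 -> legal
(4,1): no bracket -> illegal
(4,2): flips 1 -> legal
(5,1): flips 1 -> legal
(5,4): no bracket -> illegal
(6,1): flips 2 -> legal
(6,2): no bracket -> illegal
(6,3): no bracket -> illegal
W mobility = 10

Answer: B=12 W=10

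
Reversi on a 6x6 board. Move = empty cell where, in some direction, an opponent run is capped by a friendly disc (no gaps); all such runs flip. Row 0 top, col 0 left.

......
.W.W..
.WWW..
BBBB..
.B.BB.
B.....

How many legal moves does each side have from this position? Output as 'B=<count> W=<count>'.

Answer: B=7 W=6

Derivation:
-- B to move --
(0,0): flips 2 -> legal
(0,1): flips 2 -> legal
(0,2): no bracket -> illegal
(0,3): flips 2 -> legal
(0,4): flips 2 -> legal
(1,0): flips 1 -> legal
(1,2): flips 2 -> legal
(1,4): flips 1 -> legal
(2,0): no bracket -> illegal
(2,4): no bracket -> illegal
(3,4): no bracket -> illegal
B mobility = 7
-- W to move --
(2,0): no bracket -> illegal
(2,4): no bracket -> illegal
(3,4): no bracket -> illegal
(3,5): no bracket -> illegal
(4,0): flips 1 -> legal
(4,2): flips 1 -> legal
(4,5): no bracket -> illegal
(5,1): flips 2 -> legal
(5,2): no bracket -> illegal
(5,3): flips 2 -> legal
(5,4): flips 2 -> legal
(5,5): flips 2 -> legal
W mobility = 6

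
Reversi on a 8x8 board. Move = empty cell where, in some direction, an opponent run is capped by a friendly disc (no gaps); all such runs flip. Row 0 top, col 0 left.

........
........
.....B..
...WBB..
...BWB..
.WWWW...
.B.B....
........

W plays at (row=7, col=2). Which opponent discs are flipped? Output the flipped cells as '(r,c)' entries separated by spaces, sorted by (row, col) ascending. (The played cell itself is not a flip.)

Dir NW: opp run (6,1), next='.' -> no flip
Dir N: first cell '.' (not opp) -> no flip
Dir NE: opp run (6,3) capped by W -> flip
Dir W: first cell '.' (not opp) -> no flip
Dir E: first cell '.' (not opp) -> no flip
Dir SW: edge -> no flip
Dir S: edge -> no flip
Dir SE: edge -> no flip

Answer: (6,3)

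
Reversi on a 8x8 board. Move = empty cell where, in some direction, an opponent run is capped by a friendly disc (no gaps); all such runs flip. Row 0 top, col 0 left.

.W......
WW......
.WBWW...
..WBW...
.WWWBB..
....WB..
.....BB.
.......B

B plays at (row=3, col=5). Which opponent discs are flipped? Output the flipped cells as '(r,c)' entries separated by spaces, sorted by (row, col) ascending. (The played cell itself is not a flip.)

Dir NW: opp run (2,4), next='.' -> no flip
Dir N: first cell '.' (not opp) -> no flip
Dir NE: first cell '.' (not opp) -> no flip
Dir W: opp run (3,4) capped by B -> flip
Dir E: first cell '.' (not opp) -> no flip
Dir SW: first cell 'B' (not opp) -> no flip
Dir S: first cell 'B' (not opp) -> no flip
Dir SE: first cell '.' (not opp) -> no flip

Answer: (3,4)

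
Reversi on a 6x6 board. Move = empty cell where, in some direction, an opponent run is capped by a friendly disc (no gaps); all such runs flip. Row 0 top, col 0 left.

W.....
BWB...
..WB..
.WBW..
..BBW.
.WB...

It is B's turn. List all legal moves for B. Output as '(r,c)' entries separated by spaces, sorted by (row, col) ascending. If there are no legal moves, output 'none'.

(0,1): no bracket -> illegal
(0,2): no bracket -> illegal
(1,3): no bracket -> illegal
(2,0): flips 1 -> legal
(2,1): flips 1 -> legal
(2,4): flips 1 -> legal
(3,0): flips 1 -> legal
(3,4): flips 1 -> legal
(3,5): no bracket -> illegal
(4,0): no bracket -> illegal
(4,1): no bracket -> illegal
(4,5): flips 1 -> legal
(5,0): flips 1 -> legal
(5,3): no bracket -> illegal
(5,4): no bracket -> illegal
(5,5): no bracket -> illegal

Answer: (2,0) (2,1) (2,4) (3,0) (3,4) (4,5) (5,0)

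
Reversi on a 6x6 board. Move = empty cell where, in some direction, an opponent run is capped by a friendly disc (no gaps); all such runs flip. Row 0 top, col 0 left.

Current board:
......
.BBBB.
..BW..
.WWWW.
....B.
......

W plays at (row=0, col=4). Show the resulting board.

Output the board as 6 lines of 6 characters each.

Place W at (0,4); scan 8 dirs for brackets.
Dir NW: edge -> no flip
Dir N: edge -> no flip
Dir NE: edge -> no flip
Dir W: first cell '.' (not opp) -> no flip
Dir E: first cell '.' (not opp) -> no flip
Dir SW: opp run (1,3) (2,2) capped by W -> flip
Dir S: opp run (1,4), next='.' -> no flip
Dir SE: first cell '.' (not opp) -> no flip
All flips: (1,3) (2,2)

Answer: ....W.
.BBWB.
..WW..
.WWWW.
....B.
......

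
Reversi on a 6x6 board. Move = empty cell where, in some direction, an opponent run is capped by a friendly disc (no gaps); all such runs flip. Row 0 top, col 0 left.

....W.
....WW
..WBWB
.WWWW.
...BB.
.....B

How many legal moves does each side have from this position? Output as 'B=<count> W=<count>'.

Answer: B=6 W=6

Derivation:
-- B to move --
(0,3): flips 1 -> legal
(0,5): flips 2 -> legal
(1,1): flips 2 -> legal
(1,2): no bracket -> illegal
(1,3): no bracket -> illegal
(2,0): no bracket -> illegal
(2,1): flips 2 -> legal
(3,0): no bracket -> illegal
(3,5): no bracket -> illegal
(4,0): no bracket -> illegal
(4,1): flips 1 -> legal
(4,2): no bracket -> illegal
(4,5): flips 1 -> legal
B mobility = 6
-- W to move --
(1,2): flips 1 -> legal
(1,3): flips 1 -> legal
(3,5): flips 1 -> legal
(4,2): no bracket -> illegal
(4,5): no bracket -> illegal
(5,2): flips 1 -> legal
(5,3): flips 1 -> legal
(5,4): flips 2 -> legal
W mobility = 6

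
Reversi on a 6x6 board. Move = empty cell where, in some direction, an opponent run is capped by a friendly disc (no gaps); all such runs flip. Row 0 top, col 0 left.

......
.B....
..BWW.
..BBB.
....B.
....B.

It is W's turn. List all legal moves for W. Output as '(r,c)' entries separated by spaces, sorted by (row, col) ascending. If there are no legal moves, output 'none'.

Answer: (2,1) (4,1) (4,2) (4,3) (4,5)

Derivation:
(0,0): no bracket -> illegal
(0,1): no bracket -> illegal
(0,2): no bracket -> illegal
(1,0): no bracket -> illegal
(1,2): no bracket -> illegal
(1,3): no bracket -> illegal
(2,0): no bracket -> illegal
(2,1): flips 1 -> legal
(2,5): no bracket -> illegal
(3,1): no bracket -> illegal
(3,5): no bracket -> illegal
(4,1): flips 1 -> legal
(4,2): flips 1 -> legal
(4,3): flips 1 -> legal
(4,5): flips 1 -> legal
(5,3): no bracket -> illegal
(5,5): no bracket -> illegal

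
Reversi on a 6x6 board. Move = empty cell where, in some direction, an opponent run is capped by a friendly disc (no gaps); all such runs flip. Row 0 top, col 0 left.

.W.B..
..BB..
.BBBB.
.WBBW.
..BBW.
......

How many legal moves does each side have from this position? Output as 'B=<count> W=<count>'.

-- B to move --
(0,0): no bracket -> illegal
(0,2): no bracket -> illegal
(1,0): no bracket -> illegal
(1,1): no bracket -> illegal
(2,0): flips 1 -> legal
(2,5): flips 1 -> legal
(3,0): flips 1 -> legal
(3,5): flips 1 -> legal
(4,0): flips 1 -> legal
(4,1): flips 1 -> legal
(4,5): flips 2 -> legal
(5,3): no bracket -> illegal
(5,4): flips 2 -> legal
(5,5): flips 1 -> legal
B mobility = 9
-- W to move --
(0,2): no bracket -> illegal
(0,4): flips 2 -> legal
(1,0): no bracket -> illegal
(1,1): flips 3 -> legal
(1,4): flips 1 -> legal
(1,5): no bracket -> illegal
(2,0): no bracket -> illegal
(2,5): no bracket -> illegal
(3,0): no bracket -> illegal
(3,5): no bracket -> illegal
(4,1): flips 2 -> legal
(5,1): no bracket -> illegal
(5,2): flips 1 -> legal
(5,3): flips 1 -> legal
(5,4): no bracket -> illegal
W mobility = 6

Answer: B=9 W=6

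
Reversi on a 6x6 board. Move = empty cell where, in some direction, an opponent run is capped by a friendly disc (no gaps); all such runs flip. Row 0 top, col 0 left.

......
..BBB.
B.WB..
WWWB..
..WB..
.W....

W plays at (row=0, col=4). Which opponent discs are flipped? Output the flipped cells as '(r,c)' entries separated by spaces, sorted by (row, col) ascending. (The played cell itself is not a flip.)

Answer: (1,3)

Derivation:
Dir NW: edge -> no flip
Dir N: edge -> no flip
Dir NE: edge -> no flip
Dir W: first cell '.' (not opp) -> no flip
Dir E: first cell '.' (not opp) -> no flip
Dir SW: opp run (1,3) capped by W -> flip
Dir S: opp run (1,4), next='.' -> no flip
Dir SE: first cell '.' (not opp) -> no flip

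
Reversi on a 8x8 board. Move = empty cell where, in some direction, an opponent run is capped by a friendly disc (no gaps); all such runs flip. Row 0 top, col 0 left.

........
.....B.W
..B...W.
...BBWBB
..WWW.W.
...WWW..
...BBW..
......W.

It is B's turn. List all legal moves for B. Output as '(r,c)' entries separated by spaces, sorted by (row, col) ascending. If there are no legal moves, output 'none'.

Answer: (1,6) (3,1) (4,5) (5,1) (5,2) (5,6) (6,6)

Derivation:
(0,6): no bracket -> illegal
(0,7): no bracket -> illegal
(1,6): flips 1 -> legal
(2,4): no bracket -> illegal
(2,5): no bracket -> illegal
(2,7): no bracket -> illegal
(3,1): flips 2 -> legal
(3,2): no bracket -> illegal
(4,1): no bracket -> illegal
(4,5): flips 1 -> legal
(4,7): no bracket -> illegal
(5,1): flips 1 -> legal
(5,2): flips 1 -> legal
(5,6): flips 1 -> legal
(5,7): no bracket -> illegal
(6,2): no bracket -> illegal
(6,6): flips 3 -> legal
(6,7): no bracket -> illegal
(7,4): no bracket -> illegal
(7,5): no bracket -> illegal
(7,7): no bracket -> illegal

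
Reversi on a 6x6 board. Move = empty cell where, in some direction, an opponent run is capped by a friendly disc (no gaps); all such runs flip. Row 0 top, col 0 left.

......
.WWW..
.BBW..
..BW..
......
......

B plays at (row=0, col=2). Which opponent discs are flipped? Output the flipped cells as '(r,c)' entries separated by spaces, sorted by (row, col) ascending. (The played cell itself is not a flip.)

Answer: (1,2)

Derivation:
Dir NW: edge -> no flip
Dir N: edge -> no flip
Dir NE: edge -> no flip
Dir W: first cell '.' (not opp) -> no flip
Dir E: first cell '.' (not opp) -> no flip
Dir SW: opp run (1,1), next='.' -> no flip
Dir S: opp run (1,2) capped by B -> flip
Dir SE: opp run (1,3), next='.' -> no flip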